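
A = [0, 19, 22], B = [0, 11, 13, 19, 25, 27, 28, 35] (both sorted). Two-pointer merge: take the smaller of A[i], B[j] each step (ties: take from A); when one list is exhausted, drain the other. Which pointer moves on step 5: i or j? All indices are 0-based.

i

i=0 j=0: A[i]=0<=B[j]=0 take 0, i++
i=1 j=0: A[i]=19>B[j]=0 take 0, j++
i=1 j=1: A[i]=19>B[j]=11 take 11, j++
i=1 j=2: A[i]=19>B[j]=13 take 13, j++
i=1 j=3: A[i]=19<=B[j]=19 take 19, i++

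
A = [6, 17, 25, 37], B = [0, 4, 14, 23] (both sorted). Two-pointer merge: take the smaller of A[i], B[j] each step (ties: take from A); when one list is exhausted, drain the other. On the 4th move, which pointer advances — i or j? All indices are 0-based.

i=0 j=0: A[i]=6>B[j]=0 take 0, j++
i=0 j=1: A[i]=6>B[j]=4 take 4, j++
i=0 j=2: A[i]=6<=B[j]=14 take 6, i++
i=1 j=2: A[i]=17>B[j]=14 take 14, j++

j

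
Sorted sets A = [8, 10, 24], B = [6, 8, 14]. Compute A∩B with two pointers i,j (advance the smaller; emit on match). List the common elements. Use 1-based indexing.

i=1 j=1: 8>6, j++
i=1 j=2: 8==8 emit, i++,j++
i=2 j=3: 10<14, i++
i=3 j=3: 24>14, j++

intersection = [8]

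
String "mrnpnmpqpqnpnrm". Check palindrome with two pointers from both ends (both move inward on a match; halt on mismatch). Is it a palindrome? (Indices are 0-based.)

[0,14] 'm'=='m' → l++,r--
[1,13] 'r'=='r' → l++,r--
[2,12] 'n'=='n' → l++,r--
[3,11] 'p'=='p' → l++,r--
[4,10] 'n'=='n' → l++,r--
[5,9] 'm'!='q' → stop

not a palindrome (mismatch at 5,9)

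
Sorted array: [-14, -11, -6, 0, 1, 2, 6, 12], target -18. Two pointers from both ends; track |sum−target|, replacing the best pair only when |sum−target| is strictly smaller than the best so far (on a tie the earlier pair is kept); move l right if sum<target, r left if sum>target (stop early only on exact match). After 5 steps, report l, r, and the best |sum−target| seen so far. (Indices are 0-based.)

l=0 r=7: -14+12=-2 d=16 *, r--
l=0 r=6: -14+6=-8 d=10 *, r--
l=0 r=5: -14+2=-12 d=6 *, r--
l=0 r=4: -14+1=-13 d=5 *, r--
l=0 r=3: -14+0=-14 d=4 *, r--

l=0, r=2, best |Δ|=4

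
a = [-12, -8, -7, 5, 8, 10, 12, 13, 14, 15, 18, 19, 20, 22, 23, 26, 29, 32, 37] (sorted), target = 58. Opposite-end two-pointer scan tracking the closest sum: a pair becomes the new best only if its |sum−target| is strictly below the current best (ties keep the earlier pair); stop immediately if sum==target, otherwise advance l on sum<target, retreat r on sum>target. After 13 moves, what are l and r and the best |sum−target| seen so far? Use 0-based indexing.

l=13, r=18, best |Δ|=1

[0,18] -12+37=25 d=33 * → l++
[1,18] -8+37=29 d=29 * → l++
[2,18] -7+37=30 d=28 * → l++
[3,18] 5+37=42 d=16 * → l++
[4,18] 8+37=45 d=13 * → l++
[5,18] 10+37=47 d=11 * → l++
[6,18] 12+37=49 d=9 * → l++
[7,18] 13+37=50 d=8 * → l++
[8,18] 14+37=51 d=7 * → l++
[9,18] 15+37=52 d=6 * → l++
[10,18] 18+37=55 d=3 * → l++
[11,18] 19+37=56 d=2 * → l++
[12,18] 20+37=57 d=1 * → l++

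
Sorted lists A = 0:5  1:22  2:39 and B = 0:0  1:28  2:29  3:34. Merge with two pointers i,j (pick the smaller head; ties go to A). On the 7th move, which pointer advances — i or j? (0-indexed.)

[i=0,j=0] A[i]=5>B[j]=0 take 0 → j++
[i=0,j=1] A[i]=5<=B[j]=28 take 5 → i++
[i=1,j=1] A[i]=22<=B[j]=28 take 22 → i++
[i=2,j=1] A[i]=39>B[j]=28 take 28 → j++
[i=2,j=2] A[i]=39>B[j]=29 take 29 → j++
[i=2,j=3] A[i]=39>B[j]=34 take 34 → j++
[i=2,j=4] B done, take A[i]=39 → i++

i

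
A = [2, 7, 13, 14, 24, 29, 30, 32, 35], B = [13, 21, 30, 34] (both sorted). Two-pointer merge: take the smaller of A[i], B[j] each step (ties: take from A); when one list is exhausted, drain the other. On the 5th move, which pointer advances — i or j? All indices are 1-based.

[i=1,j=1] A[i]=2<=B[j]=13 take 2 → i++
[i=2,j=1] A[i]=7<=B[j]=13 take 7 → i++
[i=3,j=1] A[i]=13<=B[j]=13 take 13 → i++
[i=4,j=1] A[i]=14>B[j]=13 take 13 → j++
[i=4,j=2] A[i]=14<=B[j]=21 take 14 → i++

i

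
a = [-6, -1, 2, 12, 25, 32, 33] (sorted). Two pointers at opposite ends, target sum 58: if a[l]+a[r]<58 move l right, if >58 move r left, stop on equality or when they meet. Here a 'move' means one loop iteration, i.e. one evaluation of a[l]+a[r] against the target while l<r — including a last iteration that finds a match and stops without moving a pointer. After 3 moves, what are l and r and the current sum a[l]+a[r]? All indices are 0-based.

l=0 r=6: -6+33=27 <58, l++
l=1 r=6: -1+33=32 <58, l++
l=2 r=6: 2+33=35 <58, l++

l=3, r=6, sum=45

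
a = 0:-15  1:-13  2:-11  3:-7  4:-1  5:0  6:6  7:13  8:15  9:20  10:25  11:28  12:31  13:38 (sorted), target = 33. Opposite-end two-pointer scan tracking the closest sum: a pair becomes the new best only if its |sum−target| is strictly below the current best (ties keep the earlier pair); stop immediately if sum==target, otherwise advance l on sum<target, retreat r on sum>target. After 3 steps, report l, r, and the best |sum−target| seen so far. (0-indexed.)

l=0 r=13: -15+38=23 d=10 *, l++
l=1 r=13: -13+38=25 d=8 *, l++
l=2 r=13: -11+38=27 d=6 *, l++

l=3, r=13, best |Δ|=6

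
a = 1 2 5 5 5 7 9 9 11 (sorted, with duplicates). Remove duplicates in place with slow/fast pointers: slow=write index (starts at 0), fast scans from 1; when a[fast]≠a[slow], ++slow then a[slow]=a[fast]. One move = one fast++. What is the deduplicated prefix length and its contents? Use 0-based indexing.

(s=0,f=1) a[fast]=2≠a[slow]=1 write a[1]=2 → slow++,fast++
(s=1,f=2) a[fast]=5≠a[slow]=2 write a[2]=5 → slow++,fast++
(s=2,f=3) a[fast]=5=a[slow] dup → fast++
(s=2,f=4) a[fast]=5=a[slow] dup → fast++
(s=2,f=5) a[fast]=7≠a[slow]=5 write a[3]=7 → slow++,fast++
(s=3,f=6) a[fast]=9≠a[slow]=7 write a[4]=9 → slow++,fast++
(s=4,f=7) a[fast]=9=a[slow] dup → fast++
(s=4,f=8) a[fast]=11≠a[slow]=9 write a[5]=11 → slow++,fast++

length 6; prefix = [1, 2, 5, 7, 9, 11]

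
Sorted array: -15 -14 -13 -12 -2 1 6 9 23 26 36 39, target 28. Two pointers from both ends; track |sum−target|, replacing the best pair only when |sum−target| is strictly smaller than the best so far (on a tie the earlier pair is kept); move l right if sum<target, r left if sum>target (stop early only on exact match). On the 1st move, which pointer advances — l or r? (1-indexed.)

l

l=1 r=12: -15+39=24 d=4 *, l++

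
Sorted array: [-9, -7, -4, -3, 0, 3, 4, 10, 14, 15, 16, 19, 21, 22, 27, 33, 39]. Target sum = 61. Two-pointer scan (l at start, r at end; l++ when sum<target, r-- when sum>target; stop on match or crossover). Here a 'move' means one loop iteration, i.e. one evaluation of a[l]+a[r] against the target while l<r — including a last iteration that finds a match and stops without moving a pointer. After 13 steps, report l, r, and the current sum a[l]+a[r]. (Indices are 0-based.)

l=13, r=16, sum=61

l=0 r=16: -9+39=30 <61, l++
l=1 r=16: -7+39=32 <61, l++
l=2 r=16: -4+39=35 <61, l++
l=3 r=16: -3+39=36 <61, l++
l=4 r=16: 0+39=39 <61, l++
l=5 r=16: 3+39=42 <61, l++
l=6 r=16: 4+39=43 <61, l++
l=7 r=16: 10+39=49 <61, l++
l=8 r=16: 14+39=53 <61, l++
l=9 r=16: 15+39=54 <61, l++
l=10 r=16: 16+39=55 <61, l++
l=11 r=16: 19+39=58 <61, l++
l=12 r=16: 21+39=60 <61, l++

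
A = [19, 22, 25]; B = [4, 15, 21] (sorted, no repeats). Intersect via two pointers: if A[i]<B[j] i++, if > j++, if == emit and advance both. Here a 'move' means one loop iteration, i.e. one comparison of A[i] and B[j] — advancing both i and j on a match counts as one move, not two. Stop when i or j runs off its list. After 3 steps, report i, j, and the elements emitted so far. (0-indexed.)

[i=0,j=0] 19>4 → j++
[i=0,j=1] 19>15 → j++
[i=0,j=2] 19<21 → i++

i=1, j=2, emitted=[]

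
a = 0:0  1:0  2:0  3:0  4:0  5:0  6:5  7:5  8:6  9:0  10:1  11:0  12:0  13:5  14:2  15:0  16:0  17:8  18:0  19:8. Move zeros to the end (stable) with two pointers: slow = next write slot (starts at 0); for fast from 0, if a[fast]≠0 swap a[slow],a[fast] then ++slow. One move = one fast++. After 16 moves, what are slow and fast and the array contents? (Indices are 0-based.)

slow=6, fast=16, a=[5, 5, 6, 1, 5, 2, 0, 0, 0, 0, 0, 0, 0, 0, 0, 0, 0, 8, 0, 8]

slow=0 fast=0: a[fast]=0, fast++
slow=0 fast=1: a[fast]=0, fast++
slow=0 fast=2: a[fast]=0, fast++
slow=0 fast=3: a[fast]=0, fast++
slow=0 fast=4: a[fast]=0, fast++
slow=0 fast=5: a[fast]=0, fast++
slow=0 fast=6: a[fast]=5≠0 swap→a[0]=5, slow++,fast++
slow=1 fast=7: a[fast]=5≠0 swap→a[1]=5, slow++,fast++
slow=2 fast=8: a[fast]=6≠0 swap→a[2]=6, slow++,fast++
slow=3 fast=9: a[fast]=0, fast++
slow=3 fast=10: a[fast]=1≠0 swap→a[3]=1, slow++,fast++
slow=4 fast=11: a[fast]=0, fast++
slow=4 fast=12: a[fast]=0, fast++
slow=4 fast=13: a[fast]=5≠0 swap→a[4]=5, slow++,fast++
slow=5 fast=14: a[fast]=2≠0 swap→a[5]=2, slow++,fast++
slow=6 fast=15: a[fast]=0, fast++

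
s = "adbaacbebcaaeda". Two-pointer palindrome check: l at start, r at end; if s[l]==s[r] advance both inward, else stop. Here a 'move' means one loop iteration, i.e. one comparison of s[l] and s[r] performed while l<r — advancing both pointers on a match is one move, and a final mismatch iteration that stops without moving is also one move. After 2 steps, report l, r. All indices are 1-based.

l=3, r=13

[1,15] 'a'=='a' → l++,r--
[2,14] 'd'=='d' → l++,r--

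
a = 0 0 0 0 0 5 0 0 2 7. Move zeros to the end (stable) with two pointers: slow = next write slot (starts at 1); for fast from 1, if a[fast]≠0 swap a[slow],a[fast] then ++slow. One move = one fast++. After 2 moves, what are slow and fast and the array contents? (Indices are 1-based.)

(s=1,f=1) a[fast]=0 → fast++
(s=1,f=2) a[fast]=0 → fast++

slow=1, fast=3, a=[0, 0, 0, 0, 0, 5, 0, 0, 2, 7]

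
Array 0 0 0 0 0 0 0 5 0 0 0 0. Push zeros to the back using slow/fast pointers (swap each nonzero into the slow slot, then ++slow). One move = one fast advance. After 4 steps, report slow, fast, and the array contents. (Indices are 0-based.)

slow=0, fast=4, a=[0, 0, 0, 0, 0, 0, 0, 5, 0, 0, 0, 0]

(s=0,f=0) a[fast]=0 → fast++
(s=0,f=1) a[fast]=0 → fast++
(s=0,f=2) a[fast]=0 → fast++
(s=0,f=3) a[fast]=0 → fast++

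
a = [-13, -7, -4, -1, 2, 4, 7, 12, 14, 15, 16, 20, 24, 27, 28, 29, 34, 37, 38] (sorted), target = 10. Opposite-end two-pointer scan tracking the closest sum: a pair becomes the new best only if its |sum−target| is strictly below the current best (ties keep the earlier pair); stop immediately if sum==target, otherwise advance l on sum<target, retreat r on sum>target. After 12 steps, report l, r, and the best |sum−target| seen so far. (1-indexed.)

l=3, r=9, best |Δ|=1

[1,19] -13+38=25 d=15 * → r--
[1,18] -13+37=24 d=14 * → r--
[1,17] -13+34=21 d=11 * → r--
[1,16] -13+29=16 d=6 * → r--
[1,15] -13+28=15 d=5 * → r--
[1,14] -13+27=14 d=4 * → r--
[1,13] -13+24=11 d=1 * → r--
[1,12] -13+20=7 d=3 → l++
[2,12] -7+20=13 d=3 → r--
[2,11] -7+16=9 d=1 → l++
[3,11] -4+16=12 d=2 → r--
[3,10] -4+15=11 d=1 → r--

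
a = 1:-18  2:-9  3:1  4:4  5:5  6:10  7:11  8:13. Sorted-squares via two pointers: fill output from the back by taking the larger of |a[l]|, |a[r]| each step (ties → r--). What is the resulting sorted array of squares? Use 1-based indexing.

[1, 16, 25, 81, 100, 121, 169, 324]

l=1 r=8: |-18|>|13| out[8]=324, l++
l=2 r=8: |-9|<=|13| out[7]=169, r--
l=2 r=7: |-9|<=|11| out[6]=121, r--
l=2 r=6: |-9|<=|10| out[5]=100, r--
l=2 r=5: |-9|>|5| out[4]=81, l++
l=3 r=5: |1|<=|5| out[3]=25, r--
l=3 r=4: |1|<=|4| out[2]=16, r--
l=3 r=3: |1|<=|1| out[1]=1, r--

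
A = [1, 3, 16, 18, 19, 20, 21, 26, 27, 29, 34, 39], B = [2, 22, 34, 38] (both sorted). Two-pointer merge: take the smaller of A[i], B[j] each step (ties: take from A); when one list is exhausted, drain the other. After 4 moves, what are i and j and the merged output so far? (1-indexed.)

i=1 j=1: A[i]=1<=B[j]=2 take 1, i++
i=2 j=1: A[i]=3>B[j]=2 take 2, j++
i=2 j=2: A[i]=3<=B[j]=22 take 3, i++
i=3 j=2: A[i]=16<=B[j]=22 take 16, i++

i=4, j=2, merged so far=[1, 2, 3, 16]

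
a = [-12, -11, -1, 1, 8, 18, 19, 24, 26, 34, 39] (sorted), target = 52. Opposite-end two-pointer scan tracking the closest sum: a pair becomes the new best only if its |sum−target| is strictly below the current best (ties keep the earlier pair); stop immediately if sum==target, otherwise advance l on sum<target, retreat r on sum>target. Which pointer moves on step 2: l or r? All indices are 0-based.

l

l=0 r=10: -12+39=27 d=25 *, l++
l=1 r=10: -11+39=28 d=24 *, l++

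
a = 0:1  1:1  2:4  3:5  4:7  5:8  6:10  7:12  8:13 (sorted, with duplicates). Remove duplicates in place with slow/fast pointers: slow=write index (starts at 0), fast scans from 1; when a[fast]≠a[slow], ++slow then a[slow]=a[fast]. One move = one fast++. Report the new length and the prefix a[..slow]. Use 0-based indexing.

(s=0,f=1) a[fast]=1=a[slow] dup → fast++
(s=0,f=2) a[fast]=4≠a[slow]=1 write a[1]=4 → slow++,fast++
(s=1,f=3) a[fast]=5≠a[slow]=4 write a[2]=5 → slow++,fast++
(s=2,f=4) a[fast]=7≠a[slow]=5 write a[3]=7 → slow++,fast++
(s=3,f=5) a[fast]=8≠a[slow]=7 write a[4]=8 → slow++,fast++
(s=4,f=6) a[fast]=10≠a[slow]=8 write a[5]=10 → slow++,fast++
(s=5,f=7) a[fast]=12≠a[slow]=10 write a[6]=12 → slow++,fast++
(s=6,f=8) a[fast]=13≠a[slow]=12 write a[7]=13 → slow++,fast++

length 8; prefix = [1, 4, 5, 7, 8, 10, 12, 13]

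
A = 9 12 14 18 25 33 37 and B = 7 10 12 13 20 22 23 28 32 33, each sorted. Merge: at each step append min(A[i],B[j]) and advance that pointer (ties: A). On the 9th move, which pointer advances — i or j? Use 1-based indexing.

[i=1,j=1] A[i]=9>B[j]=7 take 7 → j++
[i=1,j=2] A[i]=9<=B[j]=10 take 9 → i++
[i=2,j=2] A[i]=12>B[j]=10 take 10 → j++
[i=2,j=3] A[i]=12<=B[j]=12 take 12 → i++
[i=3,j=3] A[i]=14>B[j]=12 take 12 → j++
[i=3,j=4] A[i]=14>B[j]=13 take 13 → j++
[i=3,j=5] A[i]=14<=B[j]=20 take 14 → i++
[i=4,j=5] A[i]=18<=B[j]=20 take 18 → i++
[i=5,j=5] A[i]=25>B[j]=20 take 20 → j++

j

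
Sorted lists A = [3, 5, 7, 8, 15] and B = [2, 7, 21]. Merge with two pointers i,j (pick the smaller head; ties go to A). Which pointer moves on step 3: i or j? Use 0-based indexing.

i

[i=0,j=0] A[i]=3>B[j]=2 take 2 → j++
[i=0,j=1] A[i]=3<=B[j]=7 take 3 → i++
[i=1,j=1] A[i]=5<=B[j]=7 take 5 → i++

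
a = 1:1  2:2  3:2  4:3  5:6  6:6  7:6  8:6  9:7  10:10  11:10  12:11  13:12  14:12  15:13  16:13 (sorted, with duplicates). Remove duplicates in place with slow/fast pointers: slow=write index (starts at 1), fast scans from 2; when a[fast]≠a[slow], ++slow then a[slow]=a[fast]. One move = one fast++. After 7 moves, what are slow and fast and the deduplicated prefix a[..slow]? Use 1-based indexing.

(s=1,f=2) a[fast]=2≠a[slow]=1 write a[2]=2 → slow++,fast++
(s=2,f=3) a[fast]=2=a[slow] dup → fast++
(s=2,f=4) a[fast]=3≠a[slow]=2 write a[3]=3 → slow++,fast++
(s=3,f=5) a[fast]=6≠a[slow]=3 write a[4]=6 → slow++,fast++
(s=4,f=6) a[fast]=6=a[slow] dup → fast++
(s=4,f=7) a[fast]=6=a[slow] dup → fast++
(s=4,f=8) a[fast]=6=a[slow] dup → fast++

slow=4, fast=9, prefix=[1, 2, 3, 6]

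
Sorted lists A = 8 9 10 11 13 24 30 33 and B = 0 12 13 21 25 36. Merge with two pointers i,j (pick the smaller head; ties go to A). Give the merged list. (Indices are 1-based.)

[0, 8, 9, 10, 11, 12, 13, 13, 21, 24, 25, 30, 33, 36]

i=1 j=1: A[i]=8>B[j]=0 take 0, j++
i=1 j=2: A[i]=8<=B[j]=12 take 8, i++
i=2 j=2: A[i]=9<=B[j]=12 take 9, i++
i=3 j=2: A[i]=10<=B[j]=12 take 10, i++
i=4 j=2: A[i]=11<=B[j]=12 take 11, i++
i=5 j=2: A[i]=13>B[j]=12 take 12, j++
i=5 j=3: A[i]=13<=B[j]=13 take 13, i++
i=6 j=3: A[i]=24>B[j]=13 take 13, j++
i=6 j=4: A[i]=24>B[j]=21 take 21, j++
i=6 j=5: A[i]=24<=B[j]=25 take 24, i++
i=7 j=5: A[i]=30>B[j]=25 take 25, j++
i=7 j=6: A[i]=30<=B[j]=36 take 30, i++
i=8 j=6: A[i]=33<=B[j]=36 take 33, i++
i=9 j=6: A done, take B[j]=36, j++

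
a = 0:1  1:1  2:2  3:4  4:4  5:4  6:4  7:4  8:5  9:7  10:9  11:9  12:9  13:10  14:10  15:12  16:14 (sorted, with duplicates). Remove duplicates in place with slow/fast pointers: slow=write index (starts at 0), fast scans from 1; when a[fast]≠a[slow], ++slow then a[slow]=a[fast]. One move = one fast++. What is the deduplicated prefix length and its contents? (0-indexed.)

length 9; prefix = [1, 2, 4, 5, 7, 9, 10, 12, 14]

(s=0,f=1) a[fast]=1=a[slow] dup → fast++
(s=0,f=2) a[fast]=2≠a[slow]=1 write a[1]=2 → slow++,fast++
(s=1,f=3) a[fast]=4≠a[slow]=2 write a[2]=4 → slow++,fast++
(s=2,f=4) a[fast]=4=a[slow] dup → fast++
(s=2,f=5) a[fast]=4=a[slow] dup → fast++
(s=2,f=6) a[fast]=4=a[slow] dup → fast++
(s=2,f=7) a[fast]=4=a[slow] dup → fast++
(s=2,f=8) a[fast]=5≠a[slow]=4 write a[3]=5 → slow++,fast++
(s=3,f=9) a[fast]=7≠a[slow]=5 write a[4]=7 → slow++,fast++
(s=4,f=10) a[fast]=9≠a[slow]=7 write a[5]=9 → slow++,fast++
(s=5,f=11) a[fast]=9=a[slow] dup → fast++
(s=5,f=12) a[fast]=9=a[slow] dup → fast++
(s=5,f=13) a[fast]=10≠a[slow]=9 write a[6]=10 → slow++,fast++
(s=6,f=14) a[fast]=10=a[slow] dup → fast++
(s=6,f=15) a[fast]=12≠a[slow]=10 write a[7]=12 → slow++,fast++
(s=7,f=16) a[fast]=14≠a[slow]=12 write a[8]=14 → slow++,fast++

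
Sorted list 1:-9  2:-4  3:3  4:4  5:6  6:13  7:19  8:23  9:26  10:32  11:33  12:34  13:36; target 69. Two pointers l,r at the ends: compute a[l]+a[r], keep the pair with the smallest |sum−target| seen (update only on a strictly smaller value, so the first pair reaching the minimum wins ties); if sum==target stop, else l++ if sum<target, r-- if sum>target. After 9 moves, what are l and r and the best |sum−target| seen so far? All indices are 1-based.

l=1 r=13: -9+36=27 d=42 *, l++
l=2 r=13: -4+36=32 d=37 *, l++
l=3 r=13: 3+36=39 d=30 *, l++
l=4 r=13: 4+36=40 d=29 *, l++
l=5 r=13: 6+36=42 d=27 *, l++
l=6 r=13: 13+36=49 d=20 *, l++
l=7 r=13: 19+36=55 d=14 *, l++
l=8 r=13: 23+36=59 d=10 *, l++
l=9 r=13: 26+36=62 d=7 *, l++

l=10, r=13, best |Δ|=7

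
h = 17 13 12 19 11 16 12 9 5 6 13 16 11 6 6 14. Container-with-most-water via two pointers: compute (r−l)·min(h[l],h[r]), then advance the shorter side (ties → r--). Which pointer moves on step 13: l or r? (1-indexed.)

l

l=1 r=16: min(17,14)*15=210 best=210 *, r--
l=1 r=15: min(17,6)*14=84 best=210, r--
l=1 r=14: min(17,6)*13=78 best=210, r--
l=1 r=13: min(17,11)*12=132 best=210, r--
l=1 r=12: min(17,16)*11=176 best=210, r--
l=1 r=11: min(17,13)*10=130 best=210, r--
l=1 r=10: min(17,6)*9=54 best=210, r--
l=1 r=9: min(17,5)*8=40 best=210, r--
l=1 r=8: min(17,9)*7=63 best=210, r--
l=1 r=7: min(17,12)*6=72 best=210, r--
l=1 r=6: min(17,16)*5=80 best=210, r--
l=1 r=5: min(17,11)*4=44 best=210, r--
l=1 r=4: min(17,19)*3=51 best=210, l++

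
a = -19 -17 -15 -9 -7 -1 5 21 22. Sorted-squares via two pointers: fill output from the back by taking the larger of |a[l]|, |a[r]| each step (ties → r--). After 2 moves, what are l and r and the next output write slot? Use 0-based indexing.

l=0, r=6, next write slot=6

[0,8] |-19|<=|22| out[8]=484 → r--
[0,7] |-19|<=|21| out[7]=441 → r--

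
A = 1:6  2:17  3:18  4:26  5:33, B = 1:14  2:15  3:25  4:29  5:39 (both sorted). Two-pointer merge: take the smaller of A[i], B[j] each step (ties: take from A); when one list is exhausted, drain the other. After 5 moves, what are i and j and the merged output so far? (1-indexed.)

i=4, j=3, merged so far=[6, 14, 15, 17, 18]

i=1 j=1: A[i]=6<=B[j]=14 take 6, i++
i=2 j=1: A[i]=17>B[j]=14 take 14, j++
i=2 j=2: A[i]=17>B[j]=15 take 15, j++
i=2 j=3: A[i]=17<=B[j]=25 take 17, i++
i=3 j=3: A[i]=18<=B[j]=25 take 18, i++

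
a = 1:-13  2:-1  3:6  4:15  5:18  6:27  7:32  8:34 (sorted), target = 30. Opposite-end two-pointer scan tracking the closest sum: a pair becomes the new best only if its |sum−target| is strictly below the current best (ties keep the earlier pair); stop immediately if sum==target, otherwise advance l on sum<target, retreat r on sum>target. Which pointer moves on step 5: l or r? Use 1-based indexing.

[1,8] -13+34=21 d=9 * → l++
[2,8] -1+34=33 d=3 * → r--
[2,7] -1+32=31 d=1 * → r--
[2,6] -1+27=26 d=4 → l++
[3,6] 6+27=33 d=3 → r--

r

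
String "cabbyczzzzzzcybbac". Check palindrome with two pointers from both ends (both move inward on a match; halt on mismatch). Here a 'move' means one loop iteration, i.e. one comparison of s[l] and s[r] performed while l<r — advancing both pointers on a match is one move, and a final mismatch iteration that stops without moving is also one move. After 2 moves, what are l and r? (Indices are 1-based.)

l=1 r=18: 'c'=='c', l++,r--
l=2 r=17: 'a'=='a', l++,r--

l=3, r=16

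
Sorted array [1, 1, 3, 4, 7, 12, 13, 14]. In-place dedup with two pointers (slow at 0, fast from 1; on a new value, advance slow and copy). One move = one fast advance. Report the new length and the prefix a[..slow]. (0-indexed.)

length 7; prefix = [1, 3, 4, 7, 12, 13, 14]

(s=0,f=1) a[fast]=1=a[slow] dup → fast++
(s=0,f=2) a[fast]=3≠a[slow]=1 write a[1]=3 → slow++,fast++
(s=1,f=3) a[fast]=4≠a[slow]=3 write a[2]=4 → slow++,fast++
(s=2,f=4) a[fast]=7≠a[slow]=4 write a[3]=7 → slow++,fast++
(s=3,f=5) a[fast]=12≠a[slow]=7 write a[4]=12 → slow++,fast++
(s=4,f=6) a[fast]=13≠a[slow]=12 write a[5]=13 → slow++,fast++
(s=5,f=7) a[fast]=14≠a[slow]=13 write a[6]=14 → slow++,fast++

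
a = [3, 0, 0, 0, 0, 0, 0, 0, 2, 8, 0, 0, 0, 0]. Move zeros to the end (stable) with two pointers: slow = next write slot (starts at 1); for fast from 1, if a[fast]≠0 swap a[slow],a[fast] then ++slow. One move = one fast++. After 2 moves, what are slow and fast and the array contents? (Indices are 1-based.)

slow=2, fast=3, a=[3, 0, 0, 0, 0, 0, 0, 0, 2, 8, 0, 0, 0, 0]

(s=1,f=1) a[fast]=3≠0 swap→a[1]=3 → slow++,fast++
(s=2,f=2) a[fast]=0 → fast++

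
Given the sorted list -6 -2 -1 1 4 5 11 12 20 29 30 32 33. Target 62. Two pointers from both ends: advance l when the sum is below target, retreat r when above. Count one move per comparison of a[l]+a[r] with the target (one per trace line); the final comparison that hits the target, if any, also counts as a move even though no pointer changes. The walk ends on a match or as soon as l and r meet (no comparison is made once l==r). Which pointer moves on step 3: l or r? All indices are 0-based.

[0,12] -6+33=27 <62 → l++
[1,12] -2+33=31 <62 → l++
[2,12] -1+33=32 <62 → l++

l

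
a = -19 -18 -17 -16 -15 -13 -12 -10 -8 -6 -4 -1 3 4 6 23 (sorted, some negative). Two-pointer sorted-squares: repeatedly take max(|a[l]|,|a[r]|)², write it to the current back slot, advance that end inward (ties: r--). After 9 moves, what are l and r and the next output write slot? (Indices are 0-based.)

[0,15] |-19|<=|23| out[15]=529 → r--
[0,14] |-19|>|6| out[14]=361 → l++
[1,14] |-18|>|6| out[13]=324 → l++
[2,14] |-17|>|6| out[12]=289 → l++
[3,14] |-16|>|6| out[11]=256 → l++
[4,14] |-15|>|6| out[10]=225 → l++
[5,14] |-13|>|6| out[9]=169 → l++
[6,14] |-12|>|6| out[8]=144 → l++
[7,14] |-10|>|6| out[7]=100 → l++

l=8, r=14, next write slot=6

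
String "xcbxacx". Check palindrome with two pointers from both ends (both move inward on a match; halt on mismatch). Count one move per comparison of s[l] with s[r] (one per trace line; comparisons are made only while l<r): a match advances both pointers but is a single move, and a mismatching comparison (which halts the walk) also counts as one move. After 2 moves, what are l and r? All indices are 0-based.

l=2, r=4

[0,6] 'x'=='x' → l++,r--
[1,5] 'c'=='c' → l++,r--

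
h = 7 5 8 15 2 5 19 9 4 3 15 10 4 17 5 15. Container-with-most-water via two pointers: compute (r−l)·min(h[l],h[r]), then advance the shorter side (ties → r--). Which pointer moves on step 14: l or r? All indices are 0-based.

[0,15] min(7,15)*15=105 best=105 * → l++
[1,15] min(5,15)*14=70 best=105 → l++
[2,15] min(8,15)*13=104 best=105 → l++
[3,15] min(15,15)*12=180 best=180 * → r--
[3,14] min(15,5)*11=55 best=180 → r--
[3,13] min(15,17)*10=150 best=180 → l++
[4,13] min(2,17)*9=18 best=180 → l++
[5,13] min(5,17)*8=40 best=180 → l++
[6,13] min(19,17)*7=119 best=180 → r--
[6,12] min(19,4)*6=24 best=180 → r--
[6,11] min(19,10)*5=50 best=180 → r--
[6,10] min(19,15)*4=60 best=180 → r--
[6,9] min(19,3)*3=9 best=180 → r--
[6,8] min(19,4)*2=8 best=180 → r--

r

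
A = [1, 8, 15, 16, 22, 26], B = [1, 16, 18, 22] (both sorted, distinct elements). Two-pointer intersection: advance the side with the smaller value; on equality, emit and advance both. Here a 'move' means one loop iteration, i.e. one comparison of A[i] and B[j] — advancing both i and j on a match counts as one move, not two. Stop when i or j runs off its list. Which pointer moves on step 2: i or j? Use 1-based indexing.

i

i=1 j=1: 1==1 emit, i++,j++
i=2 j=2: 8<16, i++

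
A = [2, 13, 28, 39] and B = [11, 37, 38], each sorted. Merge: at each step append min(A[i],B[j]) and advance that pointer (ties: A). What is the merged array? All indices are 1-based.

[i=1,j=1] A[i]=2<=B[j]=11 take 2 → i++
[i=2,j=1] A[i]=13>B[j]=11 take 11 → j++
[i=2,j=2] A[i]=13<=B[j]=37 take 13 → i++
[i=3,j=2] A[i]=28<=B[j]=37 take 28 → i++
[i=4,j=2] A[i]=39>B[j]=37 take 37 → j++
[i=4,j=3] A[i]=39>B[j]=38 take 38 → j++
[i=4,j=4] B done, take A[i]=39 → i++

[2, 11, 13, 28, 37, 38, 39]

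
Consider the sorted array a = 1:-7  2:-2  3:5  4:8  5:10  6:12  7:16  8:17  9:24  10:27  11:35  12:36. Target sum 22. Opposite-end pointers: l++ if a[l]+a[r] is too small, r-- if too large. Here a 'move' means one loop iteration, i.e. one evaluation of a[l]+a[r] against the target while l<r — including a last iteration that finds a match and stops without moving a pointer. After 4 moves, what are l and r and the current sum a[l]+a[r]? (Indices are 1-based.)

l=2, r=9, sum=22

l=1 r=12: -7+36=29 >22, r--
l=1 r=11: -7+35=28 >22, r--
l=1 r=10: -7+27=20 <22, l++
l=2 r=10: -2+27=25 >22, r--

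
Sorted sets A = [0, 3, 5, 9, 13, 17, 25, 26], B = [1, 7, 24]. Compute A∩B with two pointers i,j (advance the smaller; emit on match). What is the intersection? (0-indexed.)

i=0 j=0: 0<1, i++
i=1 j=0: 3>1, j++
i=1 j=1: 3<7, i++
i=2 j=1: 5<7, i++
i=3 j=1: 9>7, j++
i=3 j=2: 9<24, i++
i=4 j=2: 13<24, i++
i=5 j=2: 17<24, i++
i=6 j=2: 25>24, j++

intersection = []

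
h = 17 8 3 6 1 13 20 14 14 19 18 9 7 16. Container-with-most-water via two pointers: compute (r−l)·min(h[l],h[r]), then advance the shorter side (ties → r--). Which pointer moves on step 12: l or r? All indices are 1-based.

r

l=1 r=14: min(17,16)*13=208 best=208 *, r--
l=1 r=13: min(17,7)*12=84 best=208, r--
l=1 r=12: min(17,9)*11=99 best=208, r--
l=1 r=11: min(17,18)*10=170 best=208, l++
l=2 r=11: min(8,18)*9=72 best=208, l++
l=3 r=11: min(3,18)*8=24 best=208, l++
l=4 r=11: min(6,18)*7=42 best=208, l++
l=5 r=11: min(1,18)*6=6 best=208, l++
l=6 r=11: min(13,18)*5=65 best=208, l++
l=7 r=11: min(20,18)*4=72 best=208, r--
l=7 r=10: min(20,19)*3=57 best=208, r--
l=7 r=9: min(20,14)*2=28 best=208, r--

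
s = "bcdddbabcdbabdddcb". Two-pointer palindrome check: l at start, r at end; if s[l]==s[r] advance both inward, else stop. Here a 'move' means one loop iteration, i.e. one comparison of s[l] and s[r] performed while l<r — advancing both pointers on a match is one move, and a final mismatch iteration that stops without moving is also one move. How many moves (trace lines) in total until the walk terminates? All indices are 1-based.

9 moves

[1,18] 'b'=='b' → l++,r--
[2,17] 'c'=='c' → l++,r--
[3,16] 'd'=='d' → l++,r--
[4,15] 'd'=='d' → l++,r--
[5,14] 'd'=='d' → l++,r--
[6,13] 'b'=='b' → l++,r--
[7,12] 'a'=='a' → l++,r--
[8,11] 'b'=='b' → l++,r--
[9,10] 'c'!='d' → stop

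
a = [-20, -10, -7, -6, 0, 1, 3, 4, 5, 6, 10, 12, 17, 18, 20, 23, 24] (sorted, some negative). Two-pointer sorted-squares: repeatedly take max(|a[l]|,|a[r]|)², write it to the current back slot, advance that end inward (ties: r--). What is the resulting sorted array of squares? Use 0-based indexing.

[0, 1, 9, 16, 25, 36, 36, 49, 100, 100, 144, 289, 324, 400, 400, 529, 576]

[0,16] |-20|<=|24| out[16]=576 → r--
[0,15] |-20|<=|23| out[15]=529 → r--
[0,14] |-20|<=|20| out[14]=400 → r--
[0,13] |-20|>|18| out[13]=400 → l++
[1,13] |-10|<=|18| out[12]=324 → r--
[1,12] |-10|<=|17| out[11]=289 → r--
[1,11] |-10|<=|12| out[10]=144 → r--
[1,10] |-10|<=|10| out[9]=100 → r--
[1,9] |-10|>|6| out[8]=100 → l++
[2,9] |-7|>|6| out[7]=49 → l++
[3,9] |-6|<=|6| out[6]=36 → r--
[3,8] |-6|>|5| out[5]=36 → l++
[4,8] |0|<=|5| out[4]=25 → r--
[4,7] |0|<=|4| out[3]=16 → r--
[4,6] |0|<=|3| out[2]=9 → r--
[4,5] |0|<=|1| out[1]=1 → r--
[4,4] |0|<=|0| out[0]=0 → r--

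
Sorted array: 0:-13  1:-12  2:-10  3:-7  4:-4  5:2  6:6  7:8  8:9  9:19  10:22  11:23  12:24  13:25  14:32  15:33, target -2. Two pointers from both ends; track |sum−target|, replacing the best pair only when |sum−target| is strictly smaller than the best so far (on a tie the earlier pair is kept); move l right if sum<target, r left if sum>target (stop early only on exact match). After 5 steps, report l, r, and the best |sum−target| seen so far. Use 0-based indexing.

[0,15] -13+33=20 d=22 * → r--
[0,14] -13+32=19 d=21 * → r--
[0,13] -13+25=12 d=14 * → r--
[0,12] -13+24=11 d=13 * → r--
[0,11] -13+23=10 d=12 * → r--

l=0, r=10, best |Δ|=12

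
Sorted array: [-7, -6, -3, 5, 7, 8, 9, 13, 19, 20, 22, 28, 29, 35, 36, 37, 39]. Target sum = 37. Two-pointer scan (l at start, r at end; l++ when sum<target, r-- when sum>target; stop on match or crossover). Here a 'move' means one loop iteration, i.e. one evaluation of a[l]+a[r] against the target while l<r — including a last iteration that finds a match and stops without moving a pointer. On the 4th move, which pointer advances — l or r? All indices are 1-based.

l=1 r=17: -7+39=32 <37, l++
l=2 r=17: -6+39=33 <37, l++
l=3 r=17: -3+39=36 <37, l++
l=4 r=17: 5+39=44 >37, r--

r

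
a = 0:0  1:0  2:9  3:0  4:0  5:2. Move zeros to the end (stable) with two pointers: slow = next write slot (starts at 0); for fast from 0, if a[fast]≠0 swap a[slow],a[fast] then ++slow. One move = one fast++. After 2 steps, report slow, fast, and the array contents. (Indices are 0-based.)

slow=0, fast=2, a=[0, 0, 9, 0, 0, 2]

slow=0 fast=0: a[fast]=0, fast++
slow=0 fast=1: a[fast]=0, fast++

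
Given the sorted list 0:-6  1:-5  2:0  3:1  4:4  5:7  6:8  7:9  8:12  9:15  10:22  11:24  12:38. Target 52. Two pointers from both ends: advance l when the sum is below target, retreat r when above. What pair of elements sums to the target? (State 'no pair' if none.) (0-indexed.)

no pair

l=0 r=12: -6+38=32 <52, l++
l=1 r=12: -5+38=33 <52, l++
l=2 r=12: 0+38=38 <52, l++
l=3 r=12: 1+38=39 <52, l++
l=4 r=12: 4+38=42 <52, l++
l=5 r=12: 7+38=45 <52, l++
l=6 r=12: 8+38=46 <52, l++
l=7 r=12: 9+38=47 <52, l++
l=8 r=12: 12+38=50 <52, l++
l=9 r=12: 15+38=53 >52, r--
l=9 r=11: 15+24=39 <52, l++
l=10 r=11: 22+24=46 <52, l++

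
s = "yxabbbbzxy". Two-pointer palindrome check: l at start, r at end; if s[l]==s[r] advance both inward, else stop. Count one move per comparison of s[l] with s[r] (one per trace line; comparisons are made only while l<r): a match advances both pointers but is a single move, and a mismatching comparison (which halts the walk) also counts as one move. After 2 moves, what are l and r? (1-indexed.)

l=3, r=8

[1,10] 'y'=='y' → l++,r--
[2,9] 'x'=='x' → l++,r--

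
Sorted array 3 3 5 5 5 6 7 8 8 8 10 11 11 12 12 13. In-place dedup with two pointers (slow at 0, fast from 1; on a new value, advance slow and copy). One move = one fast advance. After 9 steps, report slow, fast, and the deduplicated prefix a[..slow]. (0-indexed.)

slow=4, fast=10, prefix=[3, 5, 6, 7, 8]

(s=0,f=1) a[fast]=3=a[slow] dup → fast++
(s=0,f=2) a[fast]=5≠a[slow]=3 write a[1]=5 → slow++,fast++
(s=1,f=3) a[fast]=5=a[slow] dup → fast++
(s=1,f=4) a[fast]=5=a[slow] dup → fast++
(s=1,f=5) a[fast]=6≠a[slow]=5 write a[2]=6 → slow++,fast++
(s=2,f=6) a[fast]=7≠a[slow]=6 write a[3]=7 → slow++,fast++
(s=3,f=7) a[fast]=8≠a[slow]=7 write a[4]=8 → slow++,fast++
(s=4,f=8) a[fast]=8=a[slow] dup → fast++
(s=4,f=9) a[fast]=8=a[slow] dup → fast++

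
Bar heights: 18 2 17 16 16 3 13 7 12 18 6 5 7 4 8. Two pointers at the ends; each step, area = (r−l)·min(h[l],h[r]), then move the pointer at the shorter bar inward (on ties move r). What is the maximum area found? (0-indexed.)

l=0 r=14: min(18,8)*14=112 best=112 *, r--
l=0 r=13: min(18,4)*13=52 best=112, r--
l=0 r=12: min(18,7)*12=84 best=112, r--
l=0 r=11: min(18,5)*11=55 best=112, r--
l=0 r=10: min(18,6)*10=60 best=112, r--
l=0 r=9: min(18,18)*9=162 best=162 *, r--
l=0 r=8: min(18,12)*8=96 best=162, r--
l=0 r=7: min(18,7)*7=49 best=162, r--
l=0 r=6: min(18,13)*6=78 best=162, r--
l=0 r=5: min(18,3)*5=15 best=162, r--
l=0 r=4: min(18,16)*4=64 best=162, r--
l=0 r=3: min(18,16)*3=48 best=162, r--
l=0 r=2: min(18,17)*2=34 best=162, r--
l=0 r=1: min(18,2)*1=2 best=162, r--

max area = 162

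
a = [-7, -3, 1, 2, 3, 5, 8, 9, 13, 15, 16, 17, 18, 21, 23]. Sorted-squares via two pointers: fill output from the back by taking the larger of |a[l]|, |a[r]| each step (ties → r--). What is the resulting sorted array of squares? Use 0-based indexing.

[1, 4, 9, 9, 25, 49, 64, 81, 169, 225, 256, 289, 324, 441, 529]

[0,14] |-7|<=|23| out[14]=529 → r--
[0,13] |-7|<=|21| out[13]=441 → r--
[0,12] |-7|<=|18| out[12]=324 → r--
[0,11] |-7|<=|17| out[11]=289 → r--
[0,10] |-7|<=|16| out[10]=256 → r--
[0,9] |-7|<=|15| out[9]=225 → r--
[0,8] |-7|<=|13| out[8]=169 → r--
[0,7] |-7|<=|9| out[7]=81 → r--
[0,6] |-7|<=|8| out[6]=64 → r--
[0,5] |-7|>|5| out[5]=49 → l++
[1,5] |-3|<=|5| out[4]=25 → r--
[1,4] |-3|<=|3| out[3]=9 → r--
[1,3] |-3|>|2| out[2]=9 → l++
[2,3] |1|<=|2| out[1]=4 → r--
[2,2] |1|<=|1| out[0]=1 → r--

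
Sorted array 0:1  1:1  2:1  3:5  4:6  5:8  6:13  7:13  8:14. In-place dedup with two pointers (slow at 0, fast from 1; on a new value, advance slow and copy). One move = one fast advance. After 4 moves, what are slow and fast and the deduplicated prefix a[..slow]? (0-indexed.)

slow=0 fast=1: a[fast]=1=a[slow] dup, fast++
slow=0 fast=2: a[fast]=1=a[slow] dup, fast++
slow=0 fast=3: a[fast]=5≠a[slow]=1 write a[1]=5, slow++,fast++
slow=1 fast=4: a[fast]=6≠a[slow]=5 write a[2]=6, slow++,fast++

slow=2, fast=5, prefix=[1, 5, 6]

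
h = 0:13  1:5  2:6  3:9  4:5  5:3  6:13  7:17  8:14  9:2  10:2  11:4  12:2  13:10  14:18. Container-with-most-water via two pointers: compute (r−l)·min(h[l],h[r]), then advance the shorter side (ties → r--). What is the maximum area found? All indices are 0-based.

max area = 182

l=0 r=14: min(13,18)*14=182 best=182 *, l++
l=1 r=14: min(5,18)*13=65 best=182, l++
l=2 r=14: min(6,18)*12=72 best=182, l++
l=3 r=14: min(9,18)*11=99 best=182, l++
l=4 r=14: min(5,18)*10=50 best=182, l++
l=5 r=14: min(3,18)*9=27 best=182, l++
l=6 r=14: min(13,18)*8=104 best=182, l++
l=7 r=14: min(17,18)*7=119 best=182, l++
l=8 r=14: min(14,18)*6=84 best=182, l++
l=9 r=14: min(2,18)*5=10 best=182, l++
l=10 r=14: min(2,18)*4=8 best=182, l++
l=11 r=14: min(4,18)*3=12 best=182, l++
l=12 r=14: min(2,18)*2=4 best=182, l++
l=13 r=14: min(10,18)*1=10 best=182, l++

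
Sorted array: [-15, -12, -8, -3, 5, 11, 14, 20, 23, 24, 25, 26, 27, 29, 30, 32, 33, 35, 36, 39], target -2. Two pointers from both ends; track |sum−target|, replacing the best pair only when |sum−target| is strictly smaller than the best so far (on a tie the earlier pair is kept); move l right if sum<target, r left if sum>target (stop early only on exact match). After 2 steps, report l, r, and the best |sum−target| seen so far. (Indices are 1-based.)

l=1, r=18, best |Δ|=23

[1,20] -15+39=24 d=26 * → r--
[1,19] -15+36=21 d=23 * → r--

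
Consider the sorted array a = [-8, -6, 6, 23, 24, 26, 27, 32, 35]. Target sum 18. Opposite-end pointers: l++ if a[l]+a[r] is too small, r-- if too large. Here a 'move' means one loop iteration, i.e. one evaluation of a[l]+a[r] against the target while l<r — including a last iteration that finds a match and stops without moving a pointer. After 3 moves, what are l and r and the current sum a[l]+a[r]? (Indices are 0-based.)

[0,8] -8+35=27 >18 → r--
[0,7] -8+32=24 >18 → r--
[0,6] -8+27=19 >18 → r--

l=0, r=5, sum=18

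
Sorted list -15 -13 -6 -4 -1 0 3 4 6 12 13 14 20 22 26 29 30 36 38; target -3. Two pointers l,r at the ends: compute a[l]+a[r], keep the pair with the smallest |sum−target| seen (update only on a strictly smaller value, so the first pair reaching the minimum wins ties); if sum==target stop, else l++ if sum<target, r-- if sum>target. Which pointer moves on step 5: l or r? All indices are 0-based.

r

l=0 r=18: -15+38=23 d=26 *, r--
l=0 r=17: -15+36=21 d=24 *, r--
l=0 r=16: -15+30=15 d=18 *, r--
l=0 r=15: -15+29=14 d=17 *, r--
l=0 r=14: -15+26=11 d=14 *, r--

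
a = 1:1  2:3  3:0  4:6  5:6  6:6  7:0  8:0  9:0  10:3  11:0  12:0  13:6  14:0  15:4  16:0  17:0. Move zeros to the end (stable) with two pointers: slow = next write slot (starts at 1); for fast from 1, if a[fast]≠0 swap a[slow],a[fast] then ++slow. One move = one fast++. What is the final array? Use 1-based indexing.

[1, 3, 6, 6, 6, 3, 6, 4, 0, 0, 0, 0, 0, 0, 0, 0, 0]

(s=1,f=1) a[fast]=1≠0 swap→a[1]=1 → slow++,fast++
(s=2,f=2) a[fast]=3≠0 swap→a[2]=3 → slow++,fast++
(s=3,f=3) a[fast]=0 → fast++
(s=3,f=4) a[fast]=6≠0 swap→a[3]=6 → slow++,fast++
(s=4,f=5) a[fast]=6≠0 swap→a[4]=6 → slow++,fast++
(s=5,f=6) a[fast]=6≠0 swap→a[5]=6 → slow++,fast++
(s=6,f=7) a[fast]=0 → fast++
(s=6,f=8) a[fast]=0 → fast++
(s=6,f=9) a[fast]=0 → fast++
(s=6,f=10) a[fast]=3≠0 swap→a[6]=3 → slow++,fast++
(s=7,f=11) a[fast]=0 → fast++
(s=7,f=12) a[fast]=0 → fast++
(s=7,f=13) a[fast]=6≠0 swap→a[7]=6 → slow++,fast++
(s=8,f=14) a[fast]=0 → fast++
(s=8,f=15) a[fast]=4≠0 swap→a[8]=4 → slow++,fast++
(s=9,f=16) a[fast]=0 → fast++
(s=9,f=17) a[fast]=0 → fast++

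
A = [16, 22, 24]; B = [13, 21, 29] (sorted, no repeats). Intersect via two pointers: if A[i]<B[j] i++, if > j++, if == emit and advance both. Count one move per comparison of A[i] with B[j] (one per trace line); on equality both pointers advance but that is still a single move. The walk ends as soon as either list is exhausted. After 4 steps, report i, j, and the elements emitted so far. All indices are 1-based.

i=3, j=3, emitted=[]

[i=1,j=1] 16>13 → j++
[i=1,j=2] 16<21 → i++
[i=2,j=2] 22>21 → j++
[i=2,j=3] 22<29 → i++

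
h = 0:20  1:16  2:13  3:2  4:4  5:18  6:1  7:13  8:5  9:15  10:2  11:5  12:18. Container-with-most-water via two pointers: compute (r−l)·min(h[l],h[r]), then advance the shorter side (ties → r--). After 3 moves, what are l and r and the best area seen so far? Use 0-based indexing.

[0,12] min(20,18)*12=216 best=216 * → r--
[0,11] min(20,5)*11=55 best=216 → r--
[0,10] min(20,2)*10=20 best=216 → r--

l=0, r=9, best area=216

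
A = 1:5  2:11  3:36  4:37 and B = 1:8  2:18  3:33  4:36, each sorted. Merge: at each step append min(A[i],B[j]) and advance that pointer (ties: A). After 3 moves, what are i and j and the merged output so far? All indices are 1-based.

i=3, j=2, merged so far=[5, 8, 11]

[i=1,j=1] A[i]=5<=B[j]=8 take 5 → i++
[i=2,j=1] A[i]=11>B[j]=8 take 8 → j++
[i=2,j=2] A[i]=11<=B[j]=18 take 11 → i++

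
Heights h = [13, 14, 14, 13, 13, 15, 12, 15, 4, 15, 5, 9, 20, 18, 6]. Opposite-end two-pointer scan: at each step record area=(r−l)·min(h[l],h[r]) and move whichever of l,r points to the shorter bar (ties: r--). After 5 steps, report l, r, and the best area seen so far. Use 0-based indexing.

[0,14] min(13,6)*14=84 best=84 * → r--
[0,13] min(13,18)*13=169 best=169 * → l++
[1,13] min(14,18)*12=168 best=169 → l++
[2,13] min(14,18)*11=154 best=169 → l++
[3,13] min(13,18)*10=130 best=169 → l++

l=4, r=13, best area=169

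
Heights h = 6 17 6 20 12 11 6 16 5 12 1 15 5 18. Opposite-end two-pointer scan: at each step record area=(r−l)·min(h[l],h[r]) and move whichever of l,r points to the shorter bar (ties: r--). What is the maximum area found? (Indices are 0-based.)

max area = 204

l=0 r=13: min(6,18)*13=78 best=78 *, l++
l=1 r=13: min(17,18)*12=204 best=204 *, l++
l=2 r=13: min(6,18)*11=66 best=204, l++
l=3 r=13: min(20,18)*10=180 best=204, r--
l=3 r=12: min(20,5)*9=45 best=204, r--
l=3 r=11: min(20,15)*8=120 best=204, r--
l=3 r=10: min(20,1)*7=7 best=204, r--
l=3 r=9: min(20,12)*6=72 best=204, r--
l=3 r=8: min(20,5)*5=25 best=204, r--
l=3 r=7: min(20,16)*4=64 best=204, r--
l=3 r=6: min(20,6)*3=18 best=204, r--
l=3 r=5: min(20,11)*2=22 best=204, r--
l=3 r=4: min(20,12)*1=12 best=204, r--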